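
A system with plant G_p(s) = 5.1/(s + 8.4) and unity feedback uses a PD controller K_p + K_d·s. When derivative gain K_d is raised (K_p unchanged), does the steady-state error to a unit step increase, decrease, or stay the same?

unchanged

K_d affects only the transient (the s-coefficient); the DC loop gain, and hence e_ss, depends only on K_p.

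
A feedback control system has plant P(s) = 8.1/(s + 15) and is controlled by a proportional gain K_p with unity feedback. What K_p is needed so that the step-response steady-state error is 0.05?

Steady-state error for a unit step on this type-0 loop is 1/(1 + K_p·P(0)).
P(0) = 0.54. Require 1/(1 + K_p·0.54) = 0.05, so 1 + 0.54·K_p = 20.
K_p = (20 − 1)/0.54 = 35.2.

K_p = 35.2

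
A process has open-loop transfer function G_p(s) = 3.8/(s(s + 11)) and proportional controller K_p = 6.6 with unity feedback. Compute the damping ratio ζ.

With unity feedback the closed-loop characteristic equation is s² + 11s + 6.6·3.8 = s² + 11s + 25.08 = 0.
Matching s² + 2ζω_n s + ω_n²: ω_n = √25.08 = 5.008 rad/s and 2ζω_n = 11, so ζ = 11/(2·5.008) = 1.1.

ζ = 1.1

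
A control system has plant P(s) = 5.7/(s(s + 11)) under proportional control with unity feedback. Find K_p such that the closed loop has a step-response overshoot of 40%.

K_p = 67.7

From %OS = 100·exp(−πζ/√(1−ζ²)) = 40%, ζ = −ln(0.4)/√(π²+ln²(0.4)) = 0.28.
Characteristic equation s² + 11s + 5.7K_p = 0 gives ζ = 11/(2√(5.7K_p)).
Setting ζ = 0.28: √(5.7K_p) = 11/(2·0.28) = 19.64, so K_p = 385.8/5.7 = 67.7.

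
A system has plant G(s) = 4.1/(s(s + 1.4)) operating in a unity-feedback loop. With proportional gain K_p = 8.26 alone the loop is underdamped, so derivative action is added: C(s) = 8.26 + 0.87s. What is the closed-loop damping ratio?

Forward path: (8.26 + 0.87s)·4.1/(s(s+1.4)). The closed-loop characteristic equation is s² + (1.4 + 4.1·0.87)s + 4.1·8.26 = 0.
That is s² + 4.967s + 33.87 = 0, so ω_n = 5.819 rad/s and ζ = 4.967/(2·5.819) = 0.4268.

ζ = 0.427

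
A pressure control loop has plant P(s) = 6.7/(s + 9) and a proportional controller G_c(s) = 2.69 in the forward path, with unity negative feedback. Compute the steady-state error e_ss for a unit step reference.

0.333

The loop is type 0. Static position error constant K_pos = G_c(0)·P(0) = 2.69·0.7444 = 2.003.
Steady-state error to a unit step: e_ss = 1/(1+K_pos) = 1/3.003 = 0.333.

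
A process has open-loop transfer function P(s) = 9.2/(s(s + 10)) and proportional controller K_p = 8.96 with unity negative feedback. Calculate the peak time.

T_p = 0.415 s

Closed-loop characteristic equation: s² + 10s + 82.43 = 0, so ω_n = 9.079 rad/s and ζ = 10/(2·9.079) = 0.5507.
Damped frequency ω_d = ω_n√(1−ζ²) = 7.578 rad/s, so peak time T_p = π/ω_d = 0.415 s.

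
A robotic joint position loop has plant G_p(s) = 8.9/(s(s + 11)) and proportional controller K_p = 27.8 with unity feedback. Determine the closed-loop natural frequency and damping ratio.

The closed-loop denominator is s(s+11) + 27.8·8.9 = s² + 11s + 247.4.
Matching s² + 2ζω_n s + ω_n²: ω_n = √247.4 = 15.73 rad/s and 2ζω_n = 11, so ζ = 11/(2·15.73) = 0.35.

ω_n = 15.7 rad/s, ζ = 0.35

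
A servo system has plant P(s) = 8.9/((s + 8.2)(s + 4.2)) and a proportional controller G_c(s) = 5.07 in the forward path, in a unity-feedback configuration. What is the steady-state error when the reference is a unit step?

0.433

The loop is type 0. Static position error constant K_pos = G_c(0)·P(0) = 5.07·0.2584 = 1.31.
Steady-state error to a unit step: e_ss = 1/(1+K_pos) = 1/2.31 = 0.433.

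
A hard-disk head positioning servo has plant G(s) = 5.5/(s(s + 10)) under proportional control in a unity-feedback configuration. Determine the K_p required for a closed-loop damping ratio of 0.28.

K_p = 58

Closed-loop characteristic equation: s² + 10s + K_p·5.5 = 0.
So ω_n = √(5.5K_p) and 2ζω_n = 10, giving ζ = 10/(2√(5.5K_p)).
Setting ζ = 0.28: √(5.5K_p) = 10/(2·0.28) = 17.86, so K_p = 318.9/5.5 = 58.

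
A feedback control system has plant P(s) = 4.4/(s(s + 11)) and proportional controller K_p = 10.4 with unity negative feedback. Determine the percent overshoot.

The closed-loop denominator s² + 11s + 45.76 gives ω_n = √45.76 = 6.765 and ζ = 11/(2ω_n) = 0.8131.
%OS = 100·exp(−πζ/√(1−ζ²)) = 100·exp(−π·0.8131/√0.3389) = 1.24%.

1.24%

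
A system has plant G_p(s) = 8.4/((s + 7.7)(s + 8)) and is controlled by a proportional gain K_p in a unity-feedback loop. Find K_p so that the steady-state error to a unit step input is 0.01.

K_p = 726

Steady-state error for a unit step on this type-0 loop is 1/(1 + K_p·G_p(0)).
G_p(0) = 0.1364. Require 1/(1 + K_p·0.1364) = 0.01, so 1 + 0.1364·K_p = 100.
K_p = (100 − 1)/0.1364 = 726.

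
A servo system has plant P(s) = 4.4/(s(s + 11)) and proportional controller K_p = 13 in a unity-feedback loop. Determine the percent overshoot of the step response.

3.59%

From 1 + K_pP(s) = 0: s² + 11s + 57.2 = 0 ⇒ ω_n = 7.563, ζ = 0.7272.
%OS = 100·exp(−πζ/√(1−ζ²)) = 100·exp(−π·0.7272/√0.4712) = 3.59%.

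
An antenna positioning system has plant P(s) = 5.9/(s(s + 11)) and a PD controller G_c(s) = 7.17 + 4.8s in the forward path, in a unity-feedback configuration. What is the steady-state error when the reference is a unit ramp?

0.26

The loop has one pole at the origin (type 1). Velocity error constant K_v = lim_{s→0} s·G_c(s)P(s) = 7.17·5.9/11 = 3.846.
Steady-state error to a unit ramp: e_ss = 1/K_v = 0.26.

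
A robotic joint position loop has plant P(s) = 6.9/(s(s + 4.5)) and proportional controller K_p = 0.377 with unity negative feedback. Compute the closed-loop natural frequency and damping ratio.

ω_n = 1.61 rad/s, ζ = 1.4

The closed-loop denominator is s(s+4.5) + 0.377·6.9 = s² + 4.5s + 2.601.
Matching s² + 2ζω_n s + ω_n²: ω_n = √2.601 = 1.613 rad/s and 2ζω_n = 4.5, so ζ = 4.5/(2·1.613) = 1.4.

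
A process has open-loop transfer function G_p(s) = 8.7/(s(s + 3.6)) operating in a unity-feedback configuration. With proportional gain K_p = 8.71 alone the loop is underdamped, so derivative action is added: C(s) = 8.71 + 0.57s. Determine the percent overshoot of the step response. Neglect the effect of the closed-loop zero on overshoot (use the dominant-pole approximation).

Forward path: (8.71 + 0.57s)·8.7/(s(s+3.6)). The closed-loop characteristic equation is s² + (3.6 + 8.7·0.57)s + 8.7·8.71 = 0.
That is s² + 8.559s + 75.78 = 0, so ω_n = 8.705 rad/s and ζ = 8.559/(2·8.705) = 0.4916.
%OS = 100·exp(−πζ/√(1−ζ²)) = 17%.

17%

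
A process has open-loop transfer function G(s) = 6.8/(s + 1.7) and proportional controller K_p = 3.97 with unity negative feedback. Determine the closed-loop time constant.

τ = 0.0348 s

Closed-loop transfer function: T(s) = K_p·G(s)/(1 + K_p·G(s)) = 27/(s + 1.7 + 27) = 27/(s + 28.7).
Time constant τ = 1/28.7 = 0.0348 s.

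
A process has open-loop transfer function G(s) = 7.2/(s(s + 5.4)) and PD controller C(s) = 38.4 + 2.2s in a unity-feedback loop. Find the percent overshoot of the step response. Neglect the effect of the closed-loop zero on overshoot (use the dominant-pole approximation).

Forward path: (38.4 + 2.2s)·7.2/(s(s+5.4)). The closed-loop characteristic equation is s² + (5.4 + 7.2·2.2)s + 7.2·38.4 = 0.
That is s² + 21.24s + 276.5 = 0, so ω_n = 16.63 rad/s and ζ = 21.24/(2·16.63) = 0.6387.
%OS = 100·exp(−πζ/√(1−ζ²)) = 7.37%.

7.37%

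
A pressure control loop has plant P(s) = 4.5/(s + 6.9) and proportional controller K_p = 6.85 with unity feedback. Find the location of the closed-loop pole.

Closed-loop transfer function: T(s) = K_p·P(s)/(1 + K_p·P(s)) = 30.82/(s + 6.9 + 30.82) = 30.82/(s + 37.73).
The closed-loop pole is at s = −37.73.

s = -37.73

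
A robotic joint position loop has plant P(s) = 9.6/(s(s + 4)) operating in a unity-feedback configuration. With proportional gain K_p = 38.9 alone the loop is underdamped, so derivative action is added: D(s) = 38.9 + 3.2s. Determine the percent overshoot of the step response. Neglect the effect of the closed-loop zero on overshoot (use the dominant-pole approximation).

0.162%

Forward path: (38.9 + 3.2s)·9.6/(s(s+4)). The closed-loop characteristic equation is s² + (4 + 9.6·3.2)s + 9.6·38.9 = 0.
That is s² + 34.72s + 373.4 = 0, so ω_n = 19.32 rad/s and ζ = 34.72/(2·19.32) = 0.8983.
%OS = 100·exp(−πζ/√(1−ζ²)) = 0.162%.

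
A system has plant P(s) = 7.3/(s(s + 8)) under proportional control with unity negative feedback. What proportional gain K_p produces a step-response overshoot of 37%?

From %OS = 100·exp(−πζ/√(1−ζ²)) = 37%, ζ = −ln(0.37)/√(π²+ln²(0.37)) = 0.3017.
Characteristic equation s² + 8s + 7.3K_p = 0 gives ζ = 8/(2√(7.3K_p)).
Setting ζ = 0.3017: √(7.3K_p) = 8/(2·0.3017) = 13.26, so K_p = 175.7/7.3 = 24.1.

K_p = 24.1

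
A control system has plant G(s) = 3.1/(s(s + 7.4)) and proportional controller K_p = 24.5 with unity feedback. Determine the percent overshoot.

22.9%

The closed-loop denominator s² + 7.4s + 75.95 gives ω_n = √75.95 = 8.715 and ζ = 7.4/(2ω_n) = 0.4246.
%OS = 100·exp(−πζ/√(1−ζ²)) = 100·exp(−π·0.4246/√0.8197) = 22.9%.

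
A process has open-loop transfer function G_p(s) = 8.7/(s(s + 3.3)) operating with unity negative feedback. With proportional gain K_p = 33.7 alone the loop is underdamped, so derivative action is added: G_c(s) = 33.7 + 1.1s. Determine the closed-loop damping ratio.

Forward path: (33.7 + 1.1s)·8.7/(s(s+3.3)). The closed-loop characteristic equation is s² + (3.3 + 8.7·1.1)s + 8.7·33.7 = 0.
That is s² + 12.87s + 293.2 = 0, so ω_n = 17.12 rad/s and ζ = 12.87/(2·17.12) = 0.3758.

ζ = 0.376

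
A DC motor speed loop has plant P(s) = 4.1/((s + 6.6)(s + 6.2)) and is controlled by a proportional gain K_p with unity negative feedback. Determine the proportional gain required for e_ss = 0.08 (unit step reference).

Steady-state error for a unit step on this type-0 loop is 1/(1 + K_p·P(0)).
P(0) = 0.1002. Require 1/(1 + K_p·0.1002) = 0.08, so 1 + 0.1002·K_p = 12.5.
K_p = (12.5 − 1)/0.1002 = 115.

K_p = 115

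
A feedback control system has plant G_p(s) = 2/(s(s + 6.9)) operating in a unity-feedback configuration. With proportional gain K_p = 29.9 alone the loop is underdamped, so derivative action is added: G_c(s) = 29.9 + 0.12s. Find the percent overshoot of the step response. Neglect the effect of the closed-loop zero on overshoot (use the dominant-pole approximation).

Forward path: (29.9 + 0.12s)·2/(s(s+6.9)). The closed-loop characteristic equation is s² + (6.9 + 2·0.12)s + 2·29.9 = 0.
That is s² + 7.14s + 59.8 = 0, so ω_n = 7.733 rad/s and ζ = 7.14/(2·7.733) = 0.4617.
%OS = 100·exp(−πζ/√(1−ζ²)) = 19.5%.

19.5%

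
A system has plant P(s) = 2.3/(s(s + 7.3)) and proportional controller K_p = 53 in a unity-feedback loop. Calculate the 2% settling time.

From 1 + K_pP(s) = 0: s² + 7.3s + 121.9 = 0 ⇒ ω_n = 11.04, ζ = 0.3306.
2% settling time T_s ≈ 4/(ζω_n) = 4/3.65 = 1.1 s.

T_s ≈ 1.1 s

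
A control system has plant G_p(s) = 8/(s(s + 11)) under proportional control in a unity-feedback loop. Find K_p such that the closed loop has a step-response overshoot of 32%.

K_p = 32.5

From %OS = 100·exp(−πζ/√(1−ζ²)) = 32%, ζ = −ln(0.32)/√(π²+ln²(0.32)) = 0.341.
Characteristic equation s² + 11s + 8K_p = 0 gives ζ = 11/(2√(8K_p)).
Setting ζ = 0.341: √(8K_p) = 11/(2·0.341) = 16.13, so K_p = 260.2/8 = 32.5.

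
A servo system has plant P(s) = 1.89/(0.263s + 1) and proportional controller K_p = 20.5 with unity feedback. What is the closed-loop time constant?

Closed loop: T(s) = K_p·P/(1+K_p·P) = 38.74/(0.263s + 1 + 38.74), with pole at s = −(1 + 38.74)/0.263 = −151.1.
Closed-loop time constant τ = 1/151.1 = 0.00662 s.

τ = 0.00662 s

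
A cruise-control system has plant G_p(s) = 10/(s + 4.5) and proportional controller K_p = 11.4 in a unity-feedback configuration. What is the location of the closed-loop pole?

s = -118.5

Closed-loop transfer function: T(s) = K_p·G_p(s)/(1 + K_p·G_p(s)) = 114/(s + 4.5 + 114) = 114/(s + 118.5).
The closed-loop pole is at s = −118.5.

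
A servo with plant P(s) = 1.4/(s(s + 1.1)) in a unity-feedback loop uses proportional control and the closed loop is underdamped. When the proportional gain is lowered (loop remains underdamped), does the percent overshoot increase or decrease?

decrease

ζ = 1.1/(2√(1.4K_p)) rises as K_p falls; higher damping means less overshoot.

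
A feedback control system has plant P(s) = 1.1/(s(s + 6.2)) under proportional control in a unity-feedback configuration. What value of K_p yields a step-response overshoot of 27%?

From %OS = 100·exp(−πζ/√(1−ζ²)) = 27%, ζ = −ln(0.27)/√(π²+ln²(0.27)) = 0.3847.
Characteristic equation s² + 6.2s + 1.1K_p = 0 gives ζ = 6.2/(2√(1.1K_p)).
Setting ζ = 0.3847: √(1.1K_p) = 6.2/(2·0.3847) = 8.058, so K_p = 64.94/1.1 = 59.

K_p = 59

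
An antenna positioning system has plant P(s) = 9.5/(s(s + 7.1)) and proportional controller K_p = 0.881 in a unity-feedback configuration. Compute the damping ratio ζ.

1 + K_p·P(s) = 0 gives s² + 7.1s + 8.37 = 0.
Matching s² + 2ζω_n s + ω_n²: ω_n = √8.37 = 2.893 rad/s and 2ζω_n = 7.1, so ζ = 7.1/(2·2.893) = 1.23.

ζ = 1.23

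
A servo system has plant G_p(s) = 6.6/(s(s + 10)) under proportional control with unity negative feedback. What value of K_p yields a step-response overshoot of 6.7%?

K_p = 8.9

From %OS = 100·exp(−πζ/√(1−ζ²)) = 6.7%, ζ = −ln(0.067)/√(π²+ln²(0.067)) = 0.6522.
Characteristic equation s² + 10s + 6.6K_p = 0 gives ζ = 10/(2√(6.6K_p)).
Setting ζ = 0.6522: √(6.6K_p) = 10/(2·0.6522) = 7.666, so K_p = 58.77/6.6 = 8.9.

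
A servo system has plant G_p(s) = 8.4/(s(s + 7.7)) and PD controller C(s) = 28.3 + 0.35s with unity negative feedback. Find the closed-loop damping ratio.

ζ = 0.345

Forward path: (28.3 + 0.35s)·8.4/(s(s+7.7)). The closed-loop characteristic equation is s² + (7.7 + 8.4·0.35)s + 8.4·28.3 = 0.
That is s² + 10.64s + 237.7 = 0, so ω_n = 15.42 rad/s and ζ = 10.64/(2·15.42) = 0.345.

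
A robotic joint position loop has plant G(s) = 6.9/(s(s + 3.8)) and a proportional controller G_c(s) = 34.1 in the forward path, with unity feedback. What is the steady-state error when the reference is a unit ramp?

The loop has one pole at the origin (type 1). Velocity error constant K_v = lim_{s→0} s·G_c(s)G(s) = 34.1·6.9/3.8 = 61.92.
Steady-state error to a unit ramp: e_ss = 1/K_v = 0.0162.

0.0162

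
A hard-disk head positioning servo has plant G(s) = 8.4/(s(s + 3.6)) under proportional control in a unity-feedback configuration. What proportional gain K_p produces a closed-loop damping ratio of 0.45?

Closed-loop characteristic equation: s² + 3.6s + K_p·8.4 = 0.
So ω_n = √(8.4K_p) and 2ζω_n = 3.6, giving ζ = 3.6/(2√(8.4K_p)).
Setting ζ = 0.45: √(8.4K_p) = 3.6/(2·0.45) = 4, so K_p = 16/8.4 = 1.9.

K_p = 1.9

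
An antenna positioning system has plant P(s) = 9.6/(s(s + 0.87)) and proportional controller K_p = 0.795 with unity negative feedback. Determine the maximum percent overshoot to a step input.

From 1 + K_pP(s) = 0: s² + 0.87s + 7.632 = 0 ⇒ ω_n = 2.763, ζ = 0.1575.
%OS = 100·exp(−πζ/√(1−ζ²)) = 100·exp(−π·0.1575/√0.9752) = 60.6%.

60.6%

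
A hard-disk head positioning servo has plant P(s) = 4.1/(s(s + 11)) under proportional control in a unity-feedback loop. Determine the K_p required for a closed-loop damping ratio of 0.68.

K_p = 16

Closed-loop characteristic equation: s² + 11s + K_p·4.1 = 0.
So ω_n = √(4.1K_p) and 2ζω_n = 11, giving ζ = 11/(2√(4.1K_p)).
Setting ζ = 0.68: √(4.1K_p) = 11/(2·0.68) = 8.088, so K_p = 65.42/4.1 = 16.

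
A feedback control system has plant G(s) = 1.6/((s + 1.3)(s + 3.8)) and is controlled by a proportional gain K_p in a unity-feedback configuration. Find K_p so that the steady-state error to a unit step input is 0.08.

K_p = 35.5

For a type-0 loop with proportional control, e_ss = 1/(1 + K_p·G(0)).
G(0) = 0.3239. Require 1/(1 + K_p·0.3239) = 0.08, so 1 + 0.3239·K_p = 12.5.
K_p = (12.5 − 1)/0.3239 = 35.5.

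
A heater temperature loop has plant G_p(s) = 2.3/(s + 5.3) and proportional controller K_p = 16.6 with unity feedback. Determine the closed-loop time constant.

Closed-loop transfer function: T(s) = K_p·G_p(s)/(1 + K_p·G_p(s)) = 38.18/(s + 5.3 + 38.18) = 38.18/(s + 43.48).
Time constant τ = 1/43.48 = 0.023 s.

τ = 0.023 s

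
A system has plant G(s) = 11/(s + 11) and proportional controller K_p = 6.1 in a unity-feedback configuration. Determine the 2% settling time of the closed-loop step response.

Closed-loop transfer function: T(s) = K_p·G(s)/(1 + K_p·G(s)) = 67.1/(s + 11 + 67.1) = 67.1/(s + 78.1).
Time constant τ = 1/78.1 = 0.0128 s, so the 2% settling time is about 4τ = 0.0512 s.

T_s ≈ 0.0512 s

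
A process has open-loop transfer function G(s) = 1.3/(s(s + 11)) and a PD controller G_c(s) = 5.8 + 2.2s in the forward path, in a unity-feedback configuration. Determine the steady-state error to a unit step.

0

The open loop G_c(s)G(s) has a pole at the origin (type 1), so the static position error constant is infinite and e_ss = 1/(1+∞) = 0.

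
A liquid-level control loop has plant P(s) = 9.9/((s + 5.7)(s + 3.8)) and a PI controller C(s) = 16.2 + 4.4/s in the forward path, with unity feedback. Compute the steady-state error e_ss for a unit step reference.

The open loop C(s)P(s) has a pole at the origin (type 1), so the static position error constant is infinite and e_ss = 1/(1+∞) = 0.

0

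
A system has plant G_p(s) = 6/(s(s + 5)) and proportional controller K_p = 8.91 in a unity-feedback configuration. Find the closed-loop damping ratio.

The closed-loop denominator is s(s+5) + 8.91·6 = s² + 5s + 53.46.
Matching s² + 2ζω_n s + ω_n²: ω_n = √53.46 = 7.312 rad/s and 2ζω_n = 5, so ζ = 5/(2·7.312) = 0.342.

ζ = 0.342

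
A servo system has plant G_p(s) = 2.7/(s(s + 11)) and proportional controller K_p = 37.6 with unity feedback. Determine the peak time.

T_p = 0.372 s

The closed-loop denominator s² + 11s + 101.5 gives ω_n = √101.5 = 10.08 and ζ = 11/(2ω_n) = 0.5459.
Damped frequency ω_d = ω_n√(1−ζ²) = 8.442 rad/s, so peak time T_p = π/ω_d = 0.372 s.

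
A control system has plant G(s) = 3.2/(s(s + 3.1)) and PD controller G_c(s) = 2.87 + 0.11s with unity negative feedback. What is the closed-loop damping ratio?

Forward path: (2.87 + 0.11s)·3.2/(s(s+3.1)). The closed-loop characteristic equation is s² + (3.1 + 3.2·0.11)s + 3.2·2.87 = 0.
That is s² + 3.452s + 9.184 = 0, so ω_n = 3.031 rad/s and ζ = 3.452/(2·3.031) = 0.5695.

ζ = 0.57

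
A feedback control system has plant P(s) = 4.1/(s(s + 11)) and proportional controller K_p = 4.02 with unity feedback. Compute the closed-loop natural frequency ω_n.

ω_n = 4.06 rad/s

The closed-loop denominator is s(s+11) + 4.02·4.1 = s² + 11s + 16.48.
Matching s² + 2ζω_n s + ω_n²: ω_n = √16.48 = 4.06 rad/s and 2ζω_n = 11, so ζ = 11/(2·4.06) = 1.35.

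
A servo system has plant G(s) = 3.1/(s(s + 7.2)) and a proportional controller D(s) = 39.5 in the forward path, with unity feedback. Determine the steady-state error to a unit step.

0

The open loop D(s)G(s) has a pole at the origin (type 1), so the static position error constant is infinite and e_ss = 1/(1+∞) = 0.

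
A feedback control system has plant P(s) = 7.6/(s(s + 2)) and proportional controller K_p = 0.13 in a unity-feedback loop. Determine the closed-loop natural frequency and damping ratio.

With unity feedback the closed-loop characteristic equation is s² + 2s + 0.13·7.6 = s² + 2s + 0.988 = 0.
So ω_n² = 0.988 ⇒ ω_n = 0.994 rad/s, and ζ = 2/(2ω_n) = 1.01.

ω_n = 0.994 rad/s, ζ = 1.01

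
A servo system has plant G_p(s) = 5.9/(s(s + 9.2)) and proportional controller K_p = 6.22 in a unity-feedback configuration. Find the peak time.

T_p = 0.797 s

The closed-loop denominator s² + 9.2s + 36.7 gives ω_n = √36.7 = 6.058 and ζ = 9.2/(2ω_n) = 0.7593.
Damped frequency ω_d = ω_n√(1−ζ²) = 3.942 rad/s, so peak time T_p = π/ω_d = 0.797 s.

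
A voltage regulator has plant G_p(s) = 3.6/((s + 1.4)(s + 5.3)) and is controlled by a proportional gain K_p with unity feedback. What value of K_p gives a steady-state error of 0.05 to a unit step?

K_p = 39.2

For a type-0 loop with proportional control, e_ss = 1/(1 + K_p·G_p(0)).
G_p(0) = 0.4852. Require 1/(1 + K_p·0.4852) = 0.05, so 1 + 0.4852·K_p = 20.
K_p = (20 − 1)/0.4852 = 39.2.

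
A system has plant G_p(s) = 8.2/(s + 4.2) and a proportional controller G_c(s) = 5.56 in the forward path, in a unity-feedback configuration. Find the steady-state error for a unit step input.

The loop is type 0. Static position error constant K_pos = G_c(0)·G_p(0) = 5.56·1.952 = 10.86.
Steady-state error to a unit step: e_ss = 1/(1+K_pos) = 1/11.86 = 0.0844.

0.0844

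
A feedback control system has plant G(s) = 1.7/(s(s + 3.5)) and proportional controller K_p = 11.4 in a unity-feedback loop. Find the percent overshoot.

From 1 + K_pG(s) = 0: s² + 3.5s + 19.38 = 0 ⇒ ω_n = 4.402, ζ = 0.3975.
%OS = 100·exp(−πζ/√(1−ζ²)) = 100·exp(−π·0.3975/√0.842) = 25.6%.

25.6%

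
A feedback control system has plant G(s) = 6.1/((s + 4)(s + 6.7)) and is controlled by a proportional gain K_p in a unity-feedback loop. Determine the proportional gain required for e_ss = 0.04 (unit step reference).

K_p = 105

Steady-state error for a unit step on this type-0 loop is 1/(1 + K_p·G(0)).
G(0) = 0.2276. Require 1/(1 + K_p·0.2276) = 0.04, so 1 + 0.2276·K_p = 25.
K_p = (25 − 1)/0.2276 = 105.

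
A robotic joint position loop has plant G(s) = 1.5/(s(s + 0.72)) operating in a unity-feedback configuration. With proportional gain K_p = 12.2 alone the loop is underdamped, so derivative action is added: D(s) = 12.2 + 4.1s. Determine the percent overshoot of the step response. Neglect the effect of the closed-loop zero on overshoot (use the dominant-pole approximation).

Forward path: (12.2 + 4.1s)·1.5/(s(s+0.72)). The closed-loop characteristic equation is s² + (0.72 + 1.5·4.1)s + 1.5·12.2 = 0.
That is s² + 6.87s + 18.3 = 0, so ω_n = 4.278 rad/s and ζ = 6.87/(2·4.278) = 0.803.
%OS = 100·exp(−πζ/√(1−ζ²)) = 1.45%.

1.45%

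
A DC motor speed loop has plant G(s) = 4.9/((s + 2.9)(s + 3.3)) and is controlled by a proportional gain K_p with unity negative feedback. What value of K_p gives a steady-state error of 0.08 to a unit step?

The loop is type 0, so e_ss(step) = 1/(1 + K_pos) with K_pos = K_p·G(0).
G(0) = 0.512. Require 1/(1 + K_p·0.512) = 0.08, so 1 + 0.512·K_p = 12.5.
K_p = (12.5 − 1)/0.512 = 22.5.

K_p = 22.5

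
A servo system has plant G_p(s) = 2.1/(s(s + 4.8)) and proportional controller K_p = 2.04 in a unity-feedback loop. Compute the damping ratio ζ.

1 + K_p·G_p(s) = 0 gives s² + 4.8s + 4.284 = 0.
So ω_n² = 4.284 ⇒ ω_n = 2.07 rad/s, and ζ = 4.8/(2ω_n) = 1.16.

ζ = 1.16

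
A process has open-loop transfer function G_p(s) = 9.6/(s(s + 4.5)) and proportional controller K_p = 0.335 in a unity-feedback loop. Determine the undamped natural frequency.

ω_n = 1.79 rad/s

With unity feedback the closed-loop characteristic equation is s² + 4.5s + 0.335·9.6 = s² + 4.5s + 3.216 = 0.
So ω_n² = 3.216 ⇒ ω_n = 1.793 rad/s, and ζ = 4.5/(2ω_n) = 1.25.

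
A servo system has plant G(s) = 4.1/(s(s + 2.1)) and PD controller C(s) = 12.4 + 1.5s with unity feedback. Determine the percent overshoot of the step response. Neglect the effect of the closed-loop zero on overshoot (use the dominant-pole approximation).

10.8%

Forward path: (12.4 + 1.5s)·4.1/(s(s+2.1)). The closed-loop characteristic equation is s² + (2.1 + 4.1·1.5)s + 4.1·12.4 = 0.
That is s² + 8.25s + 50.84 = 0, so ω_n = 7.13 rad/s and ζ = 8.25/(2·7.13) = 0.5785.
%OS = 100·exp(−πζ/√(1−ζ²)) = 10.8%.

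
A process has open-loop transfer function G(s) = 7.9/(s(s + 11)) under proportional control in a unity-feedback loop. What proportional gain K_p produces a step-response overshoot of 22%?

From %OS = 100·exp(−πζ/√(1−ζ²)) = 22%, ζ = −ln(0.22)/√(π²+ln²(0.22)) = 0.4342.
Characteristic equation s² + 11s + 7.9K_p = 0 gives ζ = 11/(2√(7.9K_p)).
Setting ζ = 0.4342: √(7.9K_p) = 11/(2·0.4342) = 12.67, so K_p = 160.5/7.9 = 20.3.

K_p = 20.3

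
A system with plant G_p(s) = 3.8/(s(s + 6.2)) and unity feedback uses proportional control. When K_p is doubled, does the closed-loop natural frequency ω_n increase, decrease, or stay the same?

increase

ω_n = √(3.8·K_p), which grows with K_p.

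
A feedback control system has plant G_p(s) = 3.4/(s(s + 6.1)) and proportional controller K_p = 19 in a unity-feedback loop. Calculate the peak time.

Closed-loop characteristic equation: s² + 6.1s + 64.6 = 0, so ω_n = 8.037 rad/s and ζ = 6.1/(2·8.037) = 0.3795.
Damped frequency ω_d = ω_n√(1−ζ²) = 7.436 rad/s, so peak time T_p = π/ω_d = 0.422 s.

T_p = 0.422 s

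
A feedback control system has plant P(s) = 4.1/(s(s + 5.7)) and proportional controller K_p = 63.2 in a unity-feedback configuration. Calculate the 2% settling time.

T_s ≈ 1.4 s

Closed-loop characteristic equation: s² + 5.7s + 259.1 = 0, so ω_n = 16.1 rad/s and ζ = 5.7/(2·16.1) = 0.177.
2% settling time T_s ≈ 4/(ζω_n) = 4/2.85 = 1.4 s.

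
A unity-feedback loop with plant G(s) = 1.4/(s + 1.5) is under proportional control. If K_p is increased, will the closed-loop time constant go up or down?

decrease

Closed-loop pole is at s = −(1.5+K_p·1.4); larger K_p moves it further left, so τ = 1/(1.5+K_p·1.4) decreases.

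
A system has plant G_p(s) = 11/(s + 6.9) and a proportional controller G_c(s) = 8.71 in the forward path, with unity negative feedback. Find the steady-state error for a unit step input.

The loop is type 0. Static position error constant K_pos = G_c(0)·G_p(0) = 8.71·1.594 = 13.89.
Steady-state error to a unit step: e_ss = 1/(1+K_pos) = 1/14.89 = 0.0672.

0.0672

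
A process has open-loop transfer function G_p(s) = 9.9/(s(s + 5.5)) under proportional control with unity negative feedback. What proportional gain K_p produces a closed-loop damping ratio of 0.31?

Closed-loop characteristic equation: s² + 5.5s + K_p·9.9 = 0.
So ω_n = √(9.9K_p) and 2ζω_n = 5.5, giving ζ = 5.5/(2√(9.9K_p)).
Setting ζ = 0.31: √(9.9K_p) = 5.5/(2·0.31) = 8.871, so K_p = 78.69/9.9 = 7.95.

K_p = 7.95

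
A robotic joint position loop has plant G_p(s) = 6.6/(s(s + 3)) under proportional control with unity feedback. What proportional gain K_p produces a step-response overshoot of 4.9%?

K_p = 0.711

From %OS = 100·exp(−πζ/√(1−ζ²)) = 4.9%, ζ = −ln(0.049)/√(π²+ln²(0.049)) = 0.6925.
Characteristic equation s² + 3s + 6.6K_p = 0 gives ζ = 3/(2√(6.6K_p)).
Setting ζ = 0.6925: √(6.6K_p) = 3/(2·0.6925) = 2.166, so K_p = 4.691/6.6 = 0.711.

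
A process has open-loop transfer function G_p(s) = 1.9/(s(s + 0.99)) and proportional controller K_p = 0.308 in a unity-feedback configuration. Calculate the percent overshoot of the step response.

6.95%

Closed-loop characteristic equation: s² + 0.99s + 0.5852 = 0, so ω_n = 0.765 rad/s and ζ = 0.99/(2·0.765) = 0.6471.
%OS = 100·exp(−πζ/√(1−ζ²)) = 100·exp(−π·0.6471/√0.5813) = 6.95%.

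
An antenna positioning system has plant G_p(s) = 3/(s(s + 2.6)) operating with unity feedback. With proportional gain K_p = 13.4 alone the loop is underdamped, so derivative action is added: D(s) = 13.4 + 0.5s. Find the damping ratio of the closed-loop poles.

Forward path: (13.4 + 0.5s)·3/(s(s+2.6)). The closed-loop characteristic equation is s² + (2.6 + 3·0.5)s + 3·13.4 = 0.
That is s² + 4.1s + 40.2 = 0, so ω_n = 6.34 rad/s and ζ = 4.1/(2·6.34) = 0.3233.

ζ = 0.323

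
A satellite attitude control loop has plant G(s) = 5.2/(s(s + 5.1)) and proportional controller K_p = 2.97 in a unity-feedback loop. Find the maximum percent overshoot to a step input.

The closed-loop denominator s² + 5.1s + 15.44 gives ω_n = √15.44 = 3.93 and ζ = 5.1/(2ω_n) = 0.6489.
%OS = 100·exp(−πζ/√(1−ζ²)) = 100·exp(−π·0.6489/√0.579) = 6.86%.

6.86%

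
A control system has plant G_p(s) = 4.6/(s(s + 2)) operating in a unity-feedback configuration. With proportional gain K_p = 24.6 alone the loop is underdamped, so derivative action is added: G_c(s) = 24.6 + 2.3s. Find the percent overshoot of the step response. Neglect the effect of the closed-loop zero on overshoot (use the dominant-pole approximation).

Forward path: (24.6 + 2.3s)·4.6/(s(s+2)). The closed-loop characteristic equation is s² + (2 + 4.6·2.3)s + 4.6·24.6 = 0.
That is s² + 12.58s + 113.2 = 0, so ω_n = 10.64 rad/s and ζ = 12.58/(2·10.64) = 0.5913.
%OS = 100·exp(−πζ/√(1−ζ²)) = 9.99%.

9.99%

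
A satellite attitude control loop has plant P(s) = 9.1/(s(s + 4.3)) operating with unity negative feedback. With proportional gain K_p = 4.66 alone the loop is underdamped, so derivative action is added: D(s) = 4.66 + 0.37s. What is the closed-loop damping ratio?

ζ = 0.589

Forward path: (4.66 + 0.37s)·9.1/(s(s+4.3)). The closed-loop characteristic equation is s² + (4.3 + 9.1·0.37)s + 9.1·4.66 = 0.
That is s² + 7.667s + 42.41 = 0, so ω_n = 6.512 rad/s and ζ = 7.667/(2·6.512) = 0.5887.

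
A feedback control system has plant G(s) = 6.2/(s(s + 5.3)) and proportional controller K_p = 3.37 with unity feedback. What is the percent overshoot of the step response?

From 1 + K_pG(s) = 0: s² + 5.3s + 20.89 = 0 ⇒ ω_n = 4.571, ζ = 0.5797.
%OS = 100·exp(−πζ/√(1−ζ²)) = 100·exp(−π·0.5797/√0.6639) = 10.7%.

10.7%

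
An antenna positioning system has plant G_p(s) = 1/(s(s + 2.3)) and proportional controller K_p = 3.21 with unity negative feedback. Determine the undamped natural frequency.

The closed-loop denominator is s(s+2.3) + 3.21·1 = s² + 2.3s + 3.21.
So ω_n² = 3.21 ⇒ ω_n = 1.792 rad/s, and ζ = 2.3/(2ω_n) = 0.642.

ω_n = 1.79 rad/s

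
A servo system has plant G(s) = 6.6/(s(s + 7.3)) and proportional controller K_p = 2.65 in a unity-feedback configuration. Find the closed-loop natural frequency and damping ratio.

1 + K_p·G(s) = 0 gives s² + 7.3s + 17.49 = 0.
Matching s² + 2ζω_n s + ω_n²: ω_n = √17.49 = 4.182 rad/s and 2ζω_n = 7.3, so ζ = 7.3/(2·4.182) = 0.873.

ω_n = 4.18 rad/s, ζ = 0.873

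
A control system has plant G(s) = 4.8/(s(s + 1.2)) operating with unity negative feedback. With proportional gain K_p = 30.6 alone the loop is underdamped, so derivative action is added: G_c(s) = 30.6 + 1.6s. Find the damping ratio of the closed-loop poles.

Forward path: (30.6 + 1.6s)·4.8/(s(s+1.2)). The closed-loop characteristic equation is s² + (1.2 + 4.8·1.6)s + 4.8·30.6 = 0.
That is s² + 8.88s + 146.9 = 0, so ω_n = 12.12 rad/s and ζ = 8.88/(2·12.12) = 0.3664.

ζ = 0.366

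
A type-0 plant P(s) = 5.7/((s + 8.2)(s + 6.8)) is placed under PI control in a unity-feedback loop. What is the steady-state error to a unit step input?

The PI controller's integrator makes the forward path type 1, so e_ss to a step is zero.

0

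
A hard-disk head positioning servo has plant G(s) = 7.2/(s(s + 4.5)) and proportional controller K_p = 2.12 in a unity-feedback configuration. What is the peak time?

T_p = 0.984 s

The closed-loop denominator s² + 4.5s + 15.26 gives ω_n = √15.26 = 3.907 and ζ = 4.5/(2ω_n) = 0.5759.
Damped frequency ω_d = ω_n√(1−ζ²) = 3.194 rad/s, so peak time T_p = π/ω_d = 0.984 s.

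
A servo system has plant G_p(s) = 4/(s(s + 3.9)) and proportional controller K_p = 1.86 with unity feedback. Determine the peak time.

The closed-loop denominator s² + 3.9s + 7.44 gives ω_n = √7.44 = 2.728 and ζ = 3.9/(2ω_n) = 0.7149.
Damped frequency ω_d = ω_n√(1−ζ²) = 1.907 rad/s, so peak time T_p = π/ω_d = 1.65 s.

T_p = 1.65 s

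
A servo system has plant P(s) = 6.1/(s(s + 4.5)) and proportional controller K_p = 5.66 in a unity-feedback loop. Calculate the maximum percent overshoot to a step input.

Closed-loop characteristic equation: s² + 4.5s + 34.53 = 0, so ω_n = 5.876 rad/s and ζ = 4.5/(2·5.876) = 0.3829.
%OS = 100·exp(−πζ/√(1−ζ²)) = 100·exp(−π·0.3829/√0.8534) = 27.2%.

27.2%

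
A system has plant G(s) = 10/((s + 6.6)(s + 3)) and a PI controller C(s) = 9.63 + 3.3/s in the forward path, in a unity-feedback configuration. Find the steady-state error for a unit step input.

The open loop C(s)G(s) has a pole at the origin (type 1), so the static position error constant is infinite and e_ss = 1/(1+∞) = 0.

0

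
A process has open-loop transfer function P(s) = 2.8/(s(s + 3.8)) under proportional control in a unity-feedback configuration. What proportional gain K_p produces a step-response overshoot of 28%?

From %OS = 100·exp(−πζ/√(1−ζ²)) = 28%, ζ = −ln(0.28)/√(π²+ln²(0.28)) = 0.3755.
Characteristic equation s² + 3.8s + 2.8K_p = 0 gives ζ = 3.8/(2√(2.8K_p)).
Setting ζ = 0.3755: √(2.8K_p) = 3.8/(2·0.3755) = 5.059, so K_p = 25.6/2.8 = 9.14.

K_p = 9.14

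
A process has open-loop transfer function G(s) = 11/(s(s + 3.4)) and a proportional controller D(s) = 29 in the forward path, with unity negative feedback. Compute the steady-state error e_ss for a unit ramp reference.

0.0107

The loop has one pole at the origin (type 1). Velocity error constant K_v = lim_{s→0} s·D(s)G(s) = 29·11/3.4 = 93.82.
Steady-state error to a unit ramp: e_ss = 1/K_v = 0.0107.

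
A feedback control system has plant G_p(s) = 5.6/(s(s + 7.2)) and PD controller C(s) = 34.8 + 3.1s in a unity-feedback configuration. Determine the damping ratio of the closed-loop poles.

ζ = 0.88

Forward path: (34.8 + 3.1s)·5.6/(s(s+7.2)). The closed-loop characteristic equation is s² + (7.2 + 5.6·3.1)s + 5.6·34.8 = 0.
That is s² + 24.56s + 194.9 = 0, so ω_n = 13.96 rad/s and ζ = 24.56/(2·13.96) = 0.8797.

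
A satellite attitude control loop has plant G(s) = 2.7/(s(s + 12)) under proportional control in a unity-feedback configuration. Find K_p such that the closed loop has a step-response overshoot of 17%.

From %OS = 100·exp(−πζ/√(1−ζ²)) = 17%, ζ = −ln(0.17)/√(π²+ln²(0.17)) = 0.4913.
Characteristic equation s² + 12s + 2.7K_p = 0 gives ζ = 12/(2√(2.7K_p)).
Setting ζ = 0.4913: √(2.7K_p) = 12/(2·0.4913) = 12.21, so K_p = 149.2/2.7 = 55.2.

K_p = 55.2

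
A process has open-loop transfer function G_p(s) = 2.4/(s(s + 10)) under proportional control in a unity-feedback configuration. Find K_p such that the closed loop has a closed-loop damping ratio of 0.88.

K_p = 13.5

Closed-loop characteristic equation: s² + 10s + K_p·2.4 = 0.
So ω_n = √(2.4K_p) and 2ζω_n = 10, giving ζ = 10/(2√(2.4K_p)).
Setting ζ = 0.88: √(2.4K_p) = 10/(2·0.88) = 5.682, so K_p = 32.28/2.4 = 13.5.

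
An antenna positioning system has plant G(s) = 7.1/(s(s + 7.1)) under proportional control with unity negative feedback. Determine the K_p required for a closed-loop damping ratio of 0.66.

K_p = 4.07

Closed-loop characteristic equation: s² + 7.1s + K_p·7.1 = 0.
So ω_n = √(7.1K_p) and 2ζω_n = 7.1, giving ζ = 7.1/(2√(7.1K_p)).
Setting ζ = 0.66: √(7.1K_p) = 7.1/(2·0.66) = 5.379, so K_p = 28.93/7.1 = 4.07.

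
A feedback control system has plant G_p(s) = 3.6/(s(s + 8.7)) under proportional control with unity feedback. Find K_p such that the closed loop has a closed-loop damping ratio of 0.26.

K_p = 77.8

Closed-loop characteristic equation: s² + 8.7s + K_p·3.6 = 0.
So ω_n = √(3.6K_p) and 2ζω_n = 8.7, giving ζ = 8.7/(2√(3.6K_p)).
Setting ζ = 0.26: √(3.6K_p) = 8.7/(2·0.26) = 16.73, so K_p = 279.9/3.6 = 77.8.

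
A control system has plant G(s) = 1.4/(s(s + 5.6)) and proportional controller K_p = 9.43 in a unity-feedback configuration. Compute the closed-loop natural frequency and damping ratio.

ω_n = 3.63 rad/s, ζ = 0.771

1 + K_p·G(s) = 0 gives s² + 5.6s + 13.2 = 0.
Matching s² + 2ζω_n s + ω_n²: ω_n = √13.2 = 3.633 rad/s and 2ζω_n = 5.6, so ζ = 5.6/(2·3.633) = 0.771.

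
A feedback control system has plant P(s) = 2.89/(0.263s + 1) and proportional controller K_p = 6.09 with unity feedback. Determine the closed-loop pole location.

s = -70.72

Closed loop: T(s) = K_p·P/(1+K_p·P) = 17.6/(0.263s + 1 + 17.6), with pole at s = −(1 + 17.6)/0.263 = −70.72.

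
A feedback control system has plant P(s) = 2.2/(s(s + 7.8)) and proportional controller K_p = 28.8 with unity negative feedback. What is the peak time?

From 1 + K_pP(s) = 0: s² + 7.8s + 63.36 = 0 ⇒ ω_n = 7.96, ζ = 0.49.
Damped frequency ω_d = ω_n√(1−ζ²) = 6.939 rad/s, so peak time T_p = π/ω_d = 0.453 s.

T_p = 0.453 s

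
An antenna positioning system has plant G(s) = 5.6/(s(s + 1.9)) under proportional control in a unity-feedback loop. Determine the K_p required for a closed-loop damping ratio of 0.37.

K_p = 1.18

Closed-loop characteristic equation: s² + 1.9s + K_p·5.6 = 0.
So ω_n = √(5.6K_p) and 2ζω_n = 1.9, giving ζ = 1.9/(2√(5.6K_p)).
Setting ζ = 0.37: √(5.6K_p) = 1.9/(2·0.37) = 2.568, so K_p = 6.592/5.6 = 1.18.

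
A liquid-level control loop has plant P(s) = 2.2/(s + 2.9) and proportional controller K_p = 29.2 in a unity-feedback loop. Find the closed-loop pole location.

Closed-loop transfer function: T(s) = K_p·P(s)/(1 + K_p·P(s)) = 64.24/(s + 2.9 + 64.24) = 64.24/(s + 67.14).
The closed-loop pole is at s = −67.14.

s = -67.14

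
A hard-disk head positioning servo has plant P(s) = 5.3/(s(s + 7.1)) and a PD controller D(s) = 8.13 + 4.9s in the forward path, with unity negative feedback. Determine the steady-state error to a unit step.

0

The open loop D(s)P(s) has a pole at the origin (type 1), so the static position error constant is infinite and e_ss = 1/(1+∞) = 0.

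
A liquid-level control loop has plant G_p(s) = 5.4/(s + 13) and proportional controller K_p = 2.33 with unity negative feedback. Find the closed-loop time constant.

τ = 0.0391 s

Closed-loop transfer function: T(s) = K_p·G_p(s)/(1 + K_p·G_p(s)) = 12.58/(s + 13 + 12.58) = 12.58/(s + 25.58).
Time constant τ = 1/25.58 = 0.0391 s.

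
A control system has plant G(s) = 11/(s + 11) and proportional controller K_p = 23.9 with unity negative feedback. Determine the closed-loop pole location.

s = -273.9

Closed-loop transfer function: T(s) = K_p·G(s)/(1 + K_p·G(s)) = 262.9/(s + 11 + 262.9) = 262.9/(s + 273.9).
The closed-loop pole is at s = −273.9.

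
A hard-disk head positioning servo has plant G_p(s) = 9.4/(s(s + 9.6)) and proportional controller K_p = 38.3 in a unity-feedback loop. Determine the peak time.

T_p = 0.171 s

The closed-loop denominator s² + 9.6s + 360 gives ω_n = √360 = 18.97 and ζ = 9.6/(2ω_n) = 0.253.
Damped frequency ω_d = ω_n√(1−ζ²) = 18.36 rad/s, so peak time T_p = π/ω_d = 0.171 s.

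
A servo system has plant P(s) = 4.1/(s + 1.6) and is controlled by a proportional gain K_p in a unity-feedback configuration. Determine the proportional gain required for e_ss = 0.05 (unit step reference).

K_p = 7.41

For a type-0 loop with proportional control, e_ss = 1/(1 + K_p·P(0)).
P(0) = 2.562. Require 1/(1 + K_p·2.562) = 0.05, so 1 + 2.562·K_p = 20.
K_p = (20 − 1)/2.562 = 7.41.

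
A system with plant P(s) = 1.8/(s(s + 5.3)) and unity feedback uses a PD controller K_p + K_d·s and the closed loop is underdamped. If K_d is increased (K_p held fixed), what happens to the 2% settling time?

Characteristic equation s² + (5.3 + 1.8K_d)s + 1.8K_p = 0: raising K_d increases ζω_n = (5.3+1.8K_d)/2 while the loop stays underdamped, so T_s ≈ 4/(ζω_n) decreases.

decrease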